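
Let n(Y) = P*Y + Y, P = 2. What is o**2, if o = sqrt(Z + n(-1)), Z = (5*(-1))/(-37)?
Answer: -106/37 ≈ -2.8649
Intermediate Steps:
n(Y) = 3*Y (n(Y) = 2*Y + Y = 3*Y)
Z = 5/37 (Z = -5*(-1/37) = 5/37 ≈ 0.13514)
o = I*sqrt(3922)/37 (o = sqrt(5/37 + 3*(-1)) = sqrt(5/37 - 3) = sqrt(-106/37) = I*sqrt(3922)/37 ≈ 1.6926*I)
o**2 = (I*sqrt(3922)/37)**2 = -106/37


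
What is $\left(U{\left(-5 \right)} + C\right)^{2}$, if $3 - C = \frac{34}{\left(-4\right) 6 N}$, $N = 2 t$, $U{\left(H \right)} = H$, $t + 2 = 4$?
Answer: $\frac{6241}{2304} \approx 2.7088$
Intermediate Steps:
$t = 2$ ($t = -2 + 4 = 2$)
$N = 4$ ($N = 2 \cdot 2 = 4$)
$C = \frac{161}{48}$ ($C = 3 - \frac{34}{\left(-4\right) 6 \cdot 4} = 3 - \frac{34}{\left(-24\right) 4} = 3 - \frac{34}{-96} = 3 - 34 \left(- \frac{1}{96}\right) = 3 - - \frac{17}{48} = 3 + \frac{17}{48} = \frac{161}{48} \approx 3.3542$)
$\left(U{\left(-5 \right)} + C\right)^{2} = \left(-5 + \frac{161}{48}\right)^{2} = \left(- \frac{79}{48}\right)^{2} = \frac{6241}{2304}$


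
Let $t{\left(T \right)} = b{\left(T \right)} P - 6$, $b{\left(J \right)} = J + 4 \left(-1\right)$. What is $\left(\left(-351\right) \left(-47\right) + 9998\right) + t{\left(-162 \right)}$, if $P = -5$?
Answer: $27319$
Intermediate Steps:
$b{\left(J \right)} = -4 + J$ ($b{\left(J \right)} = J - 4 = -4 + J$)
$t{\left(T \right)} = 14 - 5 T$ ($t{\left(T \right)} = \left(-4 + T\right) \left(-5\right) - 6 = \left(20 - 5 T\right) - 6 = 14 - 5 T$)
$\left(\left(-351\right) \left(-47\right) + 9998\right) + t{\left(-162 \right)} = \left(\left(-351\right) \left(-47\right) + 9998\right) + \left(14 - -810\right) = \left(16497 + 9998\right) + \left(14 + 810\right) = 26495 + 824 = 27319$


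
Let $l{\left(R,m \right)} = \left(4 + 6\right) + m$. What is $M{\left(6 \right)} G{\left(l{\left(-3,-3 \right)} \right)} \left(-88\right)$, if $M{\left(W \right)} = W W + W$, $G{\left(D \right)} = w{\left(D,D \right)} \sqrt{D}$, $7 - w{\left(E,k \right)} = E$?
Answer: $0$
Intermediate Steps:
$w{\left(E,k \right)} = 7 - E$
$l{\left(R,m \right)} = 10 + m$
$G{\left(D \right)} = \sqrt{D} \left(7 - D\right)$ ($G{\left(D \right)} = \left(7 - D\right) \sqrt{D} = \sqrt{D} \left(7 - D\right)$)
$M{\left(W \right)} = W + W^{2}$ ($M{\left(W \right)} = W^{2} + W = W + W^{2}$)
$M{\left(6 \right)} G{\left(l{\left(-3,-3 \right)} \right)} \left(-88\right) = 6 \left(1 + 6\right) \sqrt{10 - 3} \left(7 - \left(10 - 3\right)\right) \left(-88\right) = 6 \cdot 7 \sqrt{7} \left(7 - 7\right) \left(-88\right) = 42 \sqrt{7} \left(7 - 7\right) \left(-88\right) = 42 \sqrt{7} \cdot 0 \left(-88\right) = 42 \cdot 0 \left(-88\right) = 0 \left(-88\right) = 0$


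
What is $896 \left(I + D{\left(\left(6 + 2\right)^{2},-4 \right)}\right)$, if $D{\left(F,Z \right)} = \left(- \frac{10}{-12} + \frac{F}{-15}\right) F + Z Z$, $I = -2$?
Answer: $- \frac{2765056}{15} \approx -1.8434 \cdot 10^{5}$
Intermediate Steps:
$D{\left(F,Z \right)} = Z^{2} + F \left(\frac{5}{6} - \frac{F}{15}\right)$ ($D{\left(F,Z \right)} = \left(\left(-10\right) \left(- \frac{1}{12}\right) + F \left(- \frac{1}{15}\right)\right) F + Z^{2} = \left(\frac{5}{6} - \frac{F}{15}\right) F + Z^{2} = F \left(\frac{5}{6} - \frac{F}{15}\right) + Z^{2} = Z^{2} + F \left(\frac{5}{6} - \frac{F}{15}\right)$)
$896 \left(I + D{\left(\left(6 + 2\right)^{2},-4 \right)}\right) = 896 \left(-2 + \left(\left(-4\right)^{2} - \frac{\left(\left(6 + 2\right)^{2}\right)^{2}}{15} + \frac{5 \left(6 + 2\right)^{2}}{6}\right)\right) = 896 \left(-2 + \left(16 - \frac{\left(8^{2}\right)^{2}}{15} + \frac{5 \cdot 8^{2}}{6}\right)\right) = 896 \left(-2 + \left(16 - \frac{64^{2}}{15} + \frac{5}{6} \cdot 64\right)\right) = 896 \left(-2 + \left(16 - \frac{4096}{15} + \frac{160}{3}\right)\right) = 896 \left(-2 - \frac{3056}{15}\right) = 896 \left(- \frac{3086}{15}\right) = - \frac{2765056}{15}$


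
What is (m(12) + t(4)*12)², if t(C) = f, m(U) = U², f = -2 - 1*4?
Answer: 5184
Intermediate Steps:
f = -6 (f = -2 - 4 = -6)
t(C) = -6
(m(12) + t(4)*12)² = (12² - 6*12)² = (144 - 72)² = 72² = 5184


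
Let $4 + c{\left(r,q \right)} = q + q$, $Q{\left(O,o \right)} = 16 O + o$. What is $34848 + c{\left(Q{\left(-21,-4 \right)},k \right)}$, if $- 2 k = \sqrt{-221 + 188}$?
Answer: $34844 - i \sqrt{33} \approx 34844.0 - 5.7446 i$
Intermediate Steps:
$k = - \frac{i \sqrt{33}}{2}$ ($k = - \frac{\sqrt{-221 + 188}}{2} = - \frac{\sqrt{-33}}{2} = - \frac{i \sqrt{33}}{2} \approx - 2.8723 i$)
$Q{\left(O,o \right)} = o + 16 O$
$c{\left(r,q \right)} = -4 + 2 q$ ($c{\left(r,q \right)} = -4 + \left(q + q\right) = -4 + 2 q$)
$34848 + c{\left(Q{\left(-21,-4 \right)},k \right)} = 34848 - \left(4 - 2 \left(- \frac{i \sqrt{33}}{2}\right)\right) = 34848 - \left(4 + i \sqrt{33}\right) = 34844 - i \sqrt{33}$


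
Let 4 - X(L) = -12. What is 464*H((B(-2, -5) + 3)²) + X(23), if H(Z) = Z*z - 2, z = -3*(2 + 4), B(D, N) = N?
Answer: -34320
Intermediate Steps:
z = -18 (z = -3*6 = -18)
H(Z) = -2 - 18*Z (H(Z) = Z*(-18) - 2 = -18*Z - 2 = -2 - 18*Z)
X(L) = 16 (X(L) = 4 - 1*(-12) = 4 + 12 = 16)
464*H((B(-2, -5) + 3)²) + X(23) = 464*(-2 - 18*(-5 + 3)²) + 16 = 464*(-2 - 18*(-2)²) + 16 = 464*(-2 - 18*4) + 16 = 464*(-2 - 72) + 16 = 464*(-74) + 16 = -34336 + 16 = -34320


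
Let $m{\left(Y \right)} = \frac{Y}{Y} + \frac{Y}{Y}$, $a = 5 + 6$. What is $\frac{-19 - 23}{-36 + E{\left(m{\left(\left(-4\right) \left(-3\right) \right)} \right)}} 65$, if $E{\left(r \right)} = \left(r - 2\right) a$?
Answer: $\frac{455}{6} \approx 75.833$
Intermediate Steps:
$a = 11$
$m{\left(Y \right)} = 2$ ($m{\left(Y \right)} = 1 + 1 = 2$)
$E{\left(r \right)} = -22 + 11 r$ ($E{\left(r \right)} = \left(r - 2\right) 11 = \left(-2 + r\right) 11 = -22 + 11 r$)
$\frac{-19 - 23}{-36 + E{\left(m{\left(\left(-4\right) \left(-3\right) \right)} \right)}} 65 = \frac{-19 - 23}{-36 + \left(-22 + 11 \cdot 2\right)} 65 = - \frac{42}{-36 + \left(-22 + 22\right)} 65 = - \frac{42}{-36 + 0} \cdot 65 = - \frac{42}{-36} \cdot 65 = \left(-42\right) \left(- \frac{1}{36}\right) 65 = \frac{7}{6} \cdot 65 = \frac{455}{6}$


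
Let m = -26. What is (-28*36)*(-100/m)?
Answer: -50400/13 ≈ -3876.9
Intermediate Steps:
(-28*36)*(-100/m) = (-28*36)*(-100/(-26)) = -(-100800)*(-1)/26 = -1008*50/13 = -50400/13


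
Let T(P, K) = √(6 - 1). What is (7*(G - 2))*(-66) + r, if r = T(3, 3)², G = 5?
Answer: -1381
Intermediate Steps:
T(P, K) = √5
r = 5 (r = (√5)² = 5)
(7*(G - 2))*(-66) + r = (7*(5 - 2))*(-66) + 5 = (7*3)*(-66) + 5 = 21*(-66) + 5 = -1386 + 5 = -1381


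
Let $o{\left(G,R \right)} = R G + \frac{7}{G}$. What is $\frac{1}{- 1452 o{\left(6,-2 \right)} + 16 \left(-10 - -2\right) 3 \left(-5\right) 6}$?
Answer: $\frac{1}{27250} \approx 3.6697 \cdot 10^{-5}$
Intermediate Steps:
$o{\left(G,R \right)} = \frac{7}{G} + G R$ ($o{\left(G,R \right)} = G R + \frac{7}{G} = \frac{7}{G} + G R$)
$\frac{1}{- 1452 o{\left(6,-2 \right)} + 16 \left(-10 - -2\right) 3 \left(-5\right) 6} = \frac{1}{- 1452 \left(\frac{7}{6} + 6 \left(-2\right)\right) + 16 \left(-10 - -2\right) 3 \left(-5\right) 6} = \frac{1}{- 1452 \left(7 \cdot \frac{1}{6} - 12\right) + 16 \left(-10 + 2\right) \left(\left(-15\right) 6\right)} = \frac{1}{- 1452 \left(\frac{7}{6} - 12\right) + 16 \left(-8\right) \left(-90\right)} = \frac{1}{\left(-1452\right) \left(- \frac{65}{6}\right) - -11520} = \frac{1}{15730 + 11520} = \frac{1}{27250}$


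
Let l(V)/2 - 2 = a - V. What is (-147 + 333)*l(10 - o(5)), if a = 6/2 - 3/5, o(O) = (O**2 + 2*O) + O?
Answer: 63984/5 ≈ 12797.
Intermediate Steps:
o(O) = O**2 + 3*O
a = 12/5 (a = 6*(1/2) - 3*1/5 = 3 - 3/5 = 12/5 ≈ 2.4000)
l(V) = 44/5 - 2*V (l(V) = 4 + 2*(12/5 - V) = 4 + (24/5 - 2*V) = 44/5 - 2*V)
(-147 + 333)*l(10 - o(5)) = (-147 + 333)*(44/5 - 2*(10 - 5*(3 + 5))) = 186*(44/5 - 2*(10 - 5*8)) = 186*(44/5 - 2*(10 - 1*40)) = 186*(44/5 - 2*(10 - 40)) = 186*(44/5 - 2*(-30)) = 186*(44/5 + 60) = 186*(344/5) = 63984/5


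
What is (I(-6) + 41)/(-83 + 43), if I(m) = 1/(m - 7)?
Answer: -133/130 ≈ -1.0231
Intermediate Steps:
I(m) = 1/(-7 + m)
(I(-6) + 41)/(-83 + 43) = (1/(-7 - 6) + 41)/(-83 + 43) = (1/(-13) + 41)/(-40) = -(-1/13 + 41)/40 = -1/40*532/13 = -133/130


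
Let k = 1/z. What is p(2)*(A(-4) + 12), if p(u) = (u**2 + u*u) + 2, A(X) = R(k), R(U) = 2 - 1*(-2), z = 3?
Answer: 160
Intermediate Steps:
k = 1/3 ≈ 0.33333
R(U) = 4 (R(U) = 2 + 2 = 4)
A(X) = 4
p(u) = 2 + 2*u**2 (p(u) = (u**2 + u**2) + 2 = 2*u**2 + 2 = 2 + 2*u**2)
p(2)*(A(-4) + 12) = (2 + 2*2**2)*(4 + 12) = (2 + 2*4)*16 = (2 + 8)*16 = 10*16 = 160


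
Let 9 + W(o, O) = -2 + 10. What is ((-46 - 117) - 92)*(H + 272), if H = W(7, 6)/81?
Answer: -1872635/27 ≈ -69357.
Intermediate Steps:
W(o, O) = -1 (W(o, O) = -9 + (-2 + 10) = -9 + 8 = -1)
H = -1/81 ≈ -0.012346
((-46 - 117) - 92)*(H + 272) = ((-46 - 117) - 92)*(-1/81 + 272) = (-163 - 92)*(22031/81) = -255*22031/81 = -1872635/27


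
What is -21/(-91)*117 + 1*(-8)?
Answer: 19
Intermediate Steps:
-21/(-91)*117 + 1*(-8) = -21*(-1/91)*117 - 8 = (3/13)*117 - 8 = 27 - 8 = 19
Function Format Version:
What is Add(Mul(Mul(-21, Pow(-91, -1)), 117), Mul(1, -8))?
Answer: 19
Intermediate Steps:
Add(Mul(Mul(-21, Pow(-91, -1)), 117), Mul(1, -8)) = Add(Mul(Mul(-21, Rational(-1, 91)), 117), -8) = Add(Mul(Rational(3, 13), 117), -8) = Add(27, -8) = 19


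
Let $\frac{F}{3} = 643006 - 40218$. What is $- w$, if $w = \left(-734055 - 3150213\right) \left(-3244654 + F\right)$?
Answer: $-5578935285720$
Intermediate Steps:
$F = 1808364$ ($F = 3 \left(643006 - 40218\right) = 3 \cdot 602788 = 1808364$)
$w = 5578935285720$ ($w = \left(-734055 - 3150213\right) \left(-3244654 + 1808364\right) = \left(-3884268\right) \left(-1436290\right) = 5578935285720$)
$- w = \left(-1\right) 5578935285720 = -5578935285720$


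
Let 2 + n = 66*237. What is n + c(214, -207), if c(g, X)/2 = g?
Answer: 16068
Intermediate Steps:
c(g, X) = 2*g
n = 15640 (n = -2 + 66*237 = -2 + 15642 = 15640)
n + c(214, -207) = 15640 + 2*214 = 15640 + 428 = 16068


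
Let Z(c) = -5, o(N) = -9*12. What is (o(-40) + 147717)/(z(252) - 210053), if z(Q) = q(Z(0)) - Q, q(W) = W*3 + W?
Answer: -147609/210325 ≈ -0.70181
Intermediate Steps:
o(N) = -108
q(W) = 4*W (q(W) = 3*W + W = 4*W)
z(Q) = -20 - Q (z(Q) = 4*(-5) - Q = -20 - Q)
(o(-40) + 147717)/(z(252) - 210053) = (-108 + 147717)/((-20 - 1*252) - 210053) = 147609/((-20 - 252) - 210053) = 147609/(-272 - 210053) = 147609/(-210325) = 147609*(-1/210325) = -147609/210325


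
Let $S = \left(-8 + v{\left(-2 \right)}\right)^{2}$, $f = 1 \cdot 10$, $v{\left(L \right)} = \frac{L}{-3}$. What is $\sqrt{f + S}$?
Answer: $\frac{\sqrt{574}}{3} \approx 7.9861$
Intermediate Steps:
$v{\left(L \right)} = - \frac{L}{3}$ ($v{\left(L \right)} = L \left(- \frac{1}{3}\right) = - \frac{L}{3}$)
$f = 10$
$S = \frac{484}{9}$ ($S = \left(-8 - - \frac{2}{3}\right)^{2} = \left(-8 + \frac{2}{3}\right)^{2} = \left(- \frac{22}{3}\right)^{2} = \frac{484}{9} \approx 53.778$)
$\sqrt{f + S} = \sqrt{10 + \frac{484}{9}} = \sqrt{\frac{574}{9}} = \frac{\sqrt{574}}{3}$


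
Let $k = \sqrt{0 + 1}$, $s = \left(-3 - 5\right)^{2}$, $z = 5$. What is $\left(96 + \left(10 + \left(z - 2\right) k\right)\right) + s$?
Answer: $173$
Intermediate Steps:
$s = 64$ ($s = \left(-8\right)^{2} = 64$)
$k = 1$ ($k = \sqrt{1} = 1$)
$\left(96 + \left(10 + \left(z - 2\right) k\right)\right) + s = \left(96 + \left(10 + \left(5 - 2\right) 1\right)\right) + 64 = \left(96 + \left(10 + 3 \cdot 1\right)\right) + 64 = \left(96 + \left(10 + 3\right)\right) + 64 = \left(96 + 13\right) + 64 = 109 + 64 = 173$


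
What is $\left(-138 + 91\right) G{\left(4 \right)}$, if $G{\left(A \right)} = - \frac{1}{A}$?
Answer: $\frac{47}{4} \approx 11.75$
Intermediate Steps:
$\left(-138 + 91\right) G{\left(4 \right)} = \left(-138 + 91\right) \left(- \frac{1}{4}\right) = - 47 \left(\left(-1\right) \frac{1}{4}\right) = \left(-47\right) \left(- \frac{1}{4}\right) = \frac{47}{4}$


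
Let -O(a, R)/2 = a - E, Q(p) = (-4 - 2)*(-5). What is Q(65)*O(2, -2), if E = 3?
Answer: 60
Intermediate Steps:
Q(p) = 30 (Q(p) = -6*(-5) = 30)
O(a, R) = 6 - 2*a (O(a, R) = -2*(a - 1*3) = -2*(a - 3) = -2*(-3 + a) = 6 - 2*a)
Q(65)*O(2, -2) = 30*(6 - 2*2) = 30*(6 - 4) = 30*2 = 60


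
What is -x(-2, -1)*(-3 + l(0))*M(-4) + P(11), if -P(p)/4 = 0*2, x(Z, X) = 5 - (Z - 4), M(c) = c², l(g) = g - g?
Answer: 528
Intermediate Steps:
l(g) = 0
x(Z, X) = 9 - Z (x(Z, X) = 5 - (-4 + Z) = 5 + (4 - Z) = 9 - Z)
P(p) = 0 (P(p) = -0*2 = -4*0 = 0)
-x(-2, -1)*(-3 + l(0))*M(-4) + P(11) = -(9 - 1*(-2))*(-3 + 0)*(-4)² + 0 = -(9 + 2)*(-3*16) + 0 = -11*(-48) + 0 = -1*(-528) + 0 = 528 + 0 = 528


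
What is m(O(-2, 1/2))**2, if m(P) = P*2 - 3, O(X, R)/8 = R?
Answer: 25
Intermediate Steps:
O(X, R) = 8*R
m(P) = -3 + 2*P (m(P) = 2*P - 3 = -3 + 2*P)
m(O(-2, 1/2))**2 = (-3 + 2*(8/2))**2 = (-3 + 2*(8*(1/2)))**2 = (-3 + 2*4)**2 = (-3 + 8)**2 = 5**2 = 25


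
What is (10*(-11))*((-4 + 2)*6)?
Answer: 1320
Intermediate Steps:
(10*(-11))*((-4 + 2)*6) = -(-220)*6 = -110*(-12) = 1320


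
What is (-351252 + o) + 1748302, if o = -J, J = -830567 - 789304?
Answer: 3016921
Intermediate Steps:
J = -1619871
o = 1619871 (o = -1*(-1619871) = 1619871)
(-351252 + o) + 1748302 = (-351252 + 1619871) + 1748302 = 1268619 + 1748302 = 3016921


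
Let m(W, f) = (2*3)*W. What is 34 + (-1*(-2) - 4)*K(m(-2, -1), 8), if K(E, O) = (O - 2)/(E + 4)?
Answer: 71/2 ≈ 35.500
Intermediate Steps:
m(W, f) = 6*W
K(E, O) = (-2 + O)/(4 + E)
34 + (-1*(-2) - 4)*K(m(-2, -1), 8) = 34 + (-1*(-2) - 4)*((-2 + 8)/(4 + 6*(-2))) = 34 + (2 - 4)*(6/(4 - 12)) = 34 - 2*6/(-8) = 34 - (-1)*6/4 = 34 - 2*(-3/4) = 34 + 3/2 = 71/2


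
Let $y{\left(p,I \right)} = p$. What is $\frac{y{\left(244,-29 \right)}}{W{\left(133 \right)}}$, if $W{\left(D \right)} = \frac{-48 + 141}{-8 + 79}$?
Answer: $\frac{17324}{93} \approx 186.28$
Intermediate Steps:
$W{\left(D \right)} = \frac{93}{71}$
$\frac{y{\left(244,-29 \right)}}{W{\left(133 \right)}} = \frac{244}{\frac{93}{71}} = 244 \cdot \frac{71}{93} = \frac{17324}{93}$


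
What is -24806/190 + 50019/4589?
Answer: -52165562/435955 ≈ -119.66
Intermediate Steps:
-24806/190 + 50019/4589 = -24806*1/190 + 50019*(1/4589) = -12403/95 + 50019/4589 = -52165562/435955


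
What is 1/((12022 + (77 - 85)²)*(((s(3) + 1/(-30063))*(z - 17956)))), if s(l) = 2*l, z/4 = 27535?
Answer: 10021/66988159175216 ≈ 1.4959e-10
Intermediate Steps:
z = 110140 (z = 4*27535 = 110140)
1/((12022 + (77 - 85)²)*(((s(3) + 1/(-30063))*(z - 17956)))) = 1/((12022 + (77 - 85)²)*(((2*3 + 1/(-30063))*(110140 - 17956)))) = 1/((12022 + (-8)²)*(((6 - 1/30063)*92184))) = 1/((12022 + 64)*(((180377/30063)*92184))) = 1/(12086*(5542624456/10021)) = (1/12086)*(10021/5542624456) = 10021/66988159175216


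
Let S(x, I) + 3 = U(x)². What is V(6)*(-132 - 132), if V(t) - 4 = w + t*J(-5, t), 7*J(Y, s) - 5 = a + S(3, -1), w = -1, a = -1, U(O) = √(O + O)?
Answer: -2376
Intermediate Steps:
U(O) = √2*√O (U(O) = √(2*O) = √2*√O)
S(x, I) = -3 + 2*x (S(x, I) = -3 + (√2*√x)² = -3 + 2*x)
J(Y, s) = 1 (J(Y, s) = 5/7 + (-1 + (-3 + 2*3))/7 = 5/7 + (-1 + (-3 + 6))/7 = 5/7 + (-1 + 3)/7 = 5/7 + (⅐)*2 = 5/7 + 2/7 = 1)
V(t) = 3 + t (V(t) = 4 + (-1 + t*1) = 4 + (-1 + t) = 3 + t)
V(6)*(-132 - 132) = (3 + 6)*(-132 - 132) = 9*(-264) = -2376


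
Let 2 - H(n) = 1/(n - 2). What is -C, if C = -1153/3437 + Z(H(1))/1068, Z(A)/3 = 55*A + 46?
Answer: -314739/1223572 ≈ -0.25723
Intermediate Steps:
H(n) = 2 - 1/(-2 + n) (H(n) = 2 - 1/(n - 2) = 2 - 1/(-2 + n))
Z(A) = 138 + 165*A (Z(A) = 3*(55*A + 46) = 3*(46 + 55*A) = 138 + 165*A)
C = 314739/1223572 (C = -1153/3437 + (138 + 165*((-5 + 2*1)/(-2 + 1)))/1068 = -1153*1/3437 + (138 + 165*((-5 + 2)/(-1)))*(1/1068) = -1153/3437 + (138 + 165*(-1*(-3)))*(1/1068) = -1153/3437 + (138 + 165*3)*(1/1068) = -1153/3437 + (138 + 495)*(1/1068) = -1153/3437 + 633*(1/1068) = -1153/3437 + 211/356 = 314739/1223572 ≈ 0.25723)
-C = -1*314739/1223572 = -314739/1223572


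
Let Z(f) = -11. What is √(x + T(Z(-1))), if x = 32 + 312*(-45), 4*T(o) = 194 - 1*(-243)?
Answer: I*√55595/2 ≈ 117.89*I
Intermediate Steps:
T(o) = 437/4 (T(o) = (194 - 1*(-243))/4 = (194 + 243)/4 = (¼)*437 = 437/4)
x = -14008 (x = 32 - 14040 = -14008)
√(x + T(Z(-1))) = √(-14008 + 437/4) = √(-55595/4) = I*√55595/2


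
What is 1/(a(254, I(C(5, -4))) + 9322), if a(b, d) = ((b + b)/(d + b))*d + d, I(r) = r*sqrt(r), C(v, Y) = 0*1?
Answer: 1/9322 ≈ 0.00010727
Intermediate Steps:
C(v, Y) = 0
I(r) = r**(3/2)
a(b, d) = d + 2*b*d/(b + d) (a(b, d) = ((2*b)/(b + d))*d + d = (2*b/(b + d))*d + d = 2*b*d/(b + d) + d = d + 2*b*d/(b + d))
1/(a(254, I(C(5, -4))) + 9322) = 1/(0**(3/2)*(0**(3/2) + 3*254)/(254 + 0**(3/2)) + 9322) = 1/(0*(0 + 762)/(254 + 0) + 9322) = 1/(0*762/254 + 9322) = 1/(0*(1/254)*762 + 9322) = 1/(0 + 9322) = 1/9322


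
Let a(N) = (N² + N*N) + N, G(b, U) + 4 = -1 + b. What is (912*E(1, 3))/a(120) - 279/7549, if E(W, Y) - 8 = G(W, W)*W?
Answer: 811253/9096545 ≈ 0.089182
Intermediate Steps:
G(b, U) = -5 + b (G(b, U) = -4 + (-1 + b) = -5 + b)
E(W, Y) = 8 + W*(-5 + W) (E(W, Y) = 8 + (-5 + W)*W = 8 + W*(-5 + W))
a(N) = N + 2*N² (a(N) = (N² + N²) + N = 2*N² + N = N + 2*N²)
(912*E(1, 3))/a(120) - 279/7549 = (912*(8 + 1*(-5 + 1)))/((120*(1 + 2*120))) - 279/7549 = (912*(8 + 1*(-4)))/((120*(1 + 240))) - 279*1/7549 = (912*(8 - 4))/((120*241)) - 279/7549 = (912*4)/28920 - 279/7549 = 3648*(1/28920) - 279/7549 = 152/1205 - 279/7549 = 811253/9096545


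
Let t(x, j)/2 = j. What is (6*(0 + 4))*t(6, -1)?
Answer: -48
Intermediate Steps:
t(x, j) = 2*j
(6*(0 + 4))*t(6, -1) = (6*(0 + 4))*(2*(-1)) = (6*4)*(-2) = 24*(-2) = -48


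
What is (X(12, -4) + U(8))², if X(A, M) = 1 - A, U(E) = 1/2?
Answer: 441/4 ≈ 110.25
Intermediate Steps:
U(E) = ½
(X(12, -4) + U(8))² = ((1 - 1*12) + ½)² = ((1 - 12) + ½)² = (-11 + ½)² = (-21/2)² = 441/4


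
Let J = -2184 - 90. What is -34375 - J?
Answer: -32101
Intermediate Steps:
J = -2274 (J = -104*21 - 90 = -2184 - 90 = -2274)
-34375 - J = -34375 - 1*(-2274) = -34375 + 2274 = -32101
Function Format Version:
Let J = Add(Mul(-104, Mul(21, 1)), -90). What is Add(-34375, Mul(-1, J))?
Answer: -32101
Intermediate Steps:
J = -2274 (J = Add(Mul(-104, 21), -90) = Add(-2184, -90) = -2274)
Add(-34375, Mul(-1, J)) = Add(-34375, Mul(-1, -2274)) = Add(-34375, 2274) = -32101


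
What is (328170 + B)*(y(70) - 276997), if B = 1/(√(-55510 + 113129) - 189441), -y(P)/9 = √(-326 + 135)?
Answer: -(276997 + 9*I*√191)*(11777310766473099 - √57619)/35887834862 ≈ -9.0902e+10 - 4.0819e+7*I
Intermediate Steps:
y(P) = -9*I*√191 (y(P) = -9*√(-326 + 135) = -9*I*√191)
B = 1/(-189441 + √57619) (B = 1/(√57619 - 189441) = 1/(-189441 + √57619) ≈ -5.2854e-6)
(328170 + B)*(y(70) - 276997) = (328170 + (-189441/35887834862 - √57619/35887834862))*(-9*I*√191 - 276997) = (11777310766473099/35887834862 - √57619/35887834862)*(-276997 - 9*I*√191) = (-276997 - 9*I*√191)*(11777310766473099/35887834862 - √57619/35887834862)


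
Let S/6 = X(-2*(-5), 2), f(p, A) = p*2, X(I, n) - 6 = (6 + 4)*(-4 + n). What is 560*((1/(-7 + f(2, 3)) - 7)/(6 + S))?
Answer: 6160/117 ≈ 52.650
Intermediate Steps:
X(I, n) = -34 + 10*n (X(I, n) = 6 + (6 + 4)*(-4 + n) = 6 + 10*(-4 + n) = 6 + (-40 + 10*n) = -34 + 10*n)
f(p, A) = 2*p
S = -84 (S = 6*(-34 + 10*2) = 6*(-34 + 20) = 6*(-14) = -84)
560*((1/(-7 + f(2, 3)) - 7)/(6 + S)) = 560*((1/(-7 + 2*2) - 7)/(6 - 84)) = 560*((1/(-7 + 4) - 7)/(-78)) = 560*((1/(-3) - 7)*(-1/78)) = 560*((-⅓ - 7)*(-1/78)) = 560*(-22/3*(-1/78)) = 560*(11/117) = 6160/117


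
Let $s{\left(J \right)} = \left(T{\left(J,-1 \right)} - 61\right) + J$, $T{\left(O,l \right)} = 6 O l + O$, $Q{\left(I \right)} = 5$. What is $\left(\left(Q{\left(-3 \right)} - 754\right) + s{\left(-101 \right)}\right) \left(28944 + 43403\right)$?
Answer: $-29372882$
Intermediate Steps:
$T{\left(O,l \right)} = O + 6 O l$ ($T{\left(O,l \right)} = 6 O l + O = O + 6 O l$)
$s{\left(J \right)} = -61 - 4 J$ ($s{\left(J \right)} = \left(J \left(1 + 6 \left(-1\right)\right) - 61\right) + J = \left(J \left(1 - 6\right) - 61\right) + J = \left(J \left(-5\right) - 61\right) + J = \left(- 5 J - 61\right) + J = \left(-61 - 5 J\right) + J = -61 - 4 J$)
$\left(\left(Q{\left(-3 \right)} - 754\right) + s{\left(-101 \right)}\right) \left(28944 + 43403\right) = \left(\left(5 - 754\right) - -343\right) \left(28944 + 43403\right) = \left(\left(5 - 754\right) + \left(-61 + 404\right)\right) 72347 = \left(-749 + 343\right) 72347 = \left(-406\right) 72347 = -29372882$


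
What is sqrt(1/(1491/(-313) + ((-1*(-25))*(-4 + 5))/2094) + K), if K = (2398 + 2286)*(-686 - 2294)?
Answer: I*sqrt(135382377523962096958)/3114329 ≈ 3736.1*I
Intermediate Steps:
K = -13958320 (K = 4684*(-2980) = -13958320)
sqrt(1/(1491/(-313) + ((-1*(-25))*(-4 + 5))/2094) + K) = sqrt(1/(1491/(-313) + ((-1*(-25))*(-4 + 5))/2094) - 13958320) = sqrt(1/(1491*(-1/313) + (25*1)*(1/2094)) - 13958320) = sqrt(1/(-1491/313 + 25*(1/2094)) - 13958320) = sqrt(1/(-1491/313 + 25/2094) - 13958320) = sqrt(1/(-3114329/655422) - 13958320) = sqrt(-655422/3114329 - 13958320) = sqrt(-43470801422702/3114329) = I*sqrt(135382377523962096958)/3114329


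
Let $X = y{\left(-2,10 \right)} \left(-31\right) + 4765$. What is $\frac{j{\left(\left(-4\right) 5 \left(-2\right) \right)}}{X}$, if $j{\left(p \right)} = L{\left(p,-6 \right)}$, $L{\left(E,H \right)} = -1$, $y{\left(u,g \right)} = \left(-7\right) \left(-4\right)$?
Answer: $- \frac{1}{3897} \approx -0.00025661$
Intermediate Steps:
$y{\left(u,g \right)} = 28$
$j{\left(p \right)} = -1$
$X = 3897$ ($X = 28 \left(-31\right) + 4765 = -868 + 4765 = 3897$)
$\frac{j{\left(\left(-4\right) 5 \left(-2\right) \right)}}{X} = - \frac{1}{3897}$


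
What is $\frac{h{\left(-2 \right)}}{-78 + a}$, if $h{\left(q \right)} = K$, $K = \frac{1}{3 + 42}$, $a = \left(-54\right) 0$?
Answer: $- \frac{1}{3510} \approx -0.0002849$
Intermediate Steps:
$a = 0$
$K = \frac{1}{45} \approx 0.022222$
$h{\left(q \right)} = \frac{1}{45}$
$\frac{h{\left(-2 \right)}}{-78 + a} = \frac{1}{45 \left(-78 + 0\right)} = \frac{1}{45 \left(-78\right)} = \frac{1}{45} \left(- \frac{1}{78}\right) = - \frac{1}{3510}$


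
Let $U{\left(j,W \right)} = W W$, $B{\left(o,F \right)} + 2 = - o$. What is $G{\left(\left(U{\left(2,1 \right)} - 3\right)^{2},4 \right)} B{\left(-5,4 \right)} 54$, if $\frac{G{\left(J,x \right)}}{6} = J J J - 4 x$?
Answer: $46656$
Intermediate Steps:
$B{\left(o,F \right)} = -2 - o$
$U{\left(j,W \right)} = W^{2}$
$G{\left(J,x \right)} = - 24 x + 6 J^{3}$ ($G{\left(J,x \right)} = 6 \left(J J J - 4 x\right) = 6 \left(J^{2} J - 4 x\right) = 6 \left(J^{3} - 4 x\right) = - 24 x + 6 J^{3}$)
$G{\left(\left(U{\left(2,1 \right)} - 3\right)^{2},4 \right)} B{\left(-5,4 \right)} 54 = \left(\left(-24\right) 4 + 6 \left(\left(1^{2} - 3\right)^{2}\right)^{3}\right) \left(-2 - -5\right) 54 = \left(-96 + 6 \left(\left(1 - 3\right)^{2}\right)^{3}\right) \left(-2 + 5\right) 54 = \left(-96 + 6 \left(\left(-2\right)^{2}\right)^{3}\right) 3 \cdot 54 = \left(-96 + 6 \cdot 4^{3}\right) 3 \cdot 54 = \left(-96 + 6 \cdot 64\right) 3 \cdot 54 = \left(-96 + 384\right) 3 \cdot 54 = 288 \cdot 3 \cdot 54 = 864 \cdot 54 = 46656$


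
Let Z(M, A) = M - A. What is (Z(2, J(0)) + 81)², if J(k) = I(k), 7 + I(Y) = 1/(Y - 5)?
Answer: 203401/25 ≈ 8136.0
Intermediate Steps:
I(Y) = -7 + 1/(-5 + Y) (I(Y) = -7 + 1/(Y - 5) = -7 + 1/(-5 + Y))
J(k) = (36 - 7*k)/(-5 + k)
(Z(2, J(0)) + 81)² = ((2 - (36 - 7*0)/(-5 + 0)) + 81)² = ((2 - (36 + 0)/(-5)) + 81)² = ((2 - (-1)*36/5) + 81)² = ((2 - 1*(-36/5)) + 81)² = ((2 + 36/5) + 81)² = (46/5 + 81)² = (451/5)² = 203401/25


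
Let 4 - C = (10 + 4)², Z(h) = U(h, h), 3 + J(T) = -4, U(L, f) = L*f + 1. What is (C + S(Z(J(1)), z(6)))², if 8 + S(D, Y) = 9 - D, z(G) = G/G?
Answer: 58081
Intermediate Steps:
z(G) = 1
U(L, f) = 1 + L*f
J(T) = -7 (J(T) = -3 - 4 = -7)
Z(h) = 1 + h² (Z(h) = 1 + h*h = 1 + h²)
S(D, Y) = 1 - D (S(D, Y) = -8 + (9 - D) = 1 - D)
C = -192 (C = 4 - (10 + 4)² = 4 - 1*14² = 4 - 1*196 = 4 - 196 = -192)
(C + S(Z(J(1)), z(6)))² = (-192 + (1 - (1 + (-7)²)))² = (-192 + (1 - (1 + 49)))² = (-192 + (1 - 1*50))² = (-192 + (1 - 50))² = (-192 - 49)² = (-241)² = 58081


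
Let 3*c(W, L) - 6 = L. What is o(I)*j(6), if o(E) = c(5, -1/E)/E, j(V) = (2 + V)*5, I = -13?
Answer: -3160/507 ≈ -6.2327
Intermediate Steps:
j(V) = 10 + 5*V
c(W, L) = 2 + L/3
o(E) = (2 - 1/(3*E))/E (o(E) = (2 + (-1/E)/3)/E = (2 - 1/(3*E))/E)
o(I)*j(6) = ((⅓)*(-1 + 6*(-13))/(-13)²)*(10 + 5*6) = ((⅓)*(1/169)*(-1 - 78))*(10 + 30) = ((⅓)*(1/169)*(-79))*40 = -79/507*40 = -3160/507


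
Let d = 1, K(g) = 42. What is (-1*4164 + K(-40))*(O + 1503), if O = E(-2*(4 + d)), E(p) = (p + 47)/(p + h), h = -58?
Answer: -210566187/34 ≈ -6.1931e+6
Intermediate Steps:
E(p) = (47 + p)/(-58 + p) (E(p) = (p + 47)/(p - 58) = (47 + p)/(-58 + p))
O = -37/68 (O = (47 - 2*(4 + 1))/(-58 - 2*(4 + 1)) = (47 - 2*5)/(-58 - 2*5) = (47 - 10)/(-58 - 10) = 37/(-68) = -1/68*37 = -37/68 ≈ -0.54412)
(-1*4164 + K(-40))*(O + 1503) = (-1*4164 + 42)*(-37/68 + 1503) = (-4164 + 42)*(102167/68) = -4122*102167/68 = -210566187/34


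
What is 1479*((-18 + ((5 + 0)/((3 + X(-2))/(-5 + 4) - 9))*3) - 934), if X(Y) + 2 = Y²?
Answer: -19734297/14 ≈ -1.4096e+6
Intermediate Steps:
X(Y) = -2 + Y²
1479*((-18 + ((5 + 0)/((3 + X(-2))/(-5 + 4) - 9))*3) - 934) = 1479*((-18 + ((5 + 0)/((3 + (-2 + (-2)²))/(-5 + 4) - 9))*3) - 934) = 1479*((-18 + (5/((3 + (-2 + 4))/(-1) - 9))*3) - 934) = 1479*((-18 + (5/((3 + 2)*(-1) - 9))*3) - 934) = 1479*((-18 + (5/(5*(-1) - 9))*3) - 934) = 1479*((-18 + (5/(-5 - 9))*3) - 934) = 1479*((-18 + (5/(-14))*3) - 934) = 1479*((-18 + (5*(-1/14))*3) - 934) = 1479*((-18 - 5/14*3) - 934) = 1479*((-18 - 15/14) - 934) = 1479*(-267/14 - 934) = 1479*(-13343/14) = -19734297/14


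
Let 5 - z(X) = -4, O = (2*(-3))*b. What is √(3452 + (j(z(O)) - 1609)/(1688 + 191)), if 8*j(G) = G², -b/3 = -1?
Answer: √194956295134/7516 ≈ 58.746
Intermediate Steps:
b = 3 (b = -3*(-1) = 3)
O = -18 (O = (2*(-3))*3 = -6*3 = -18)
z(X) = 9 (z(X) = 5 - 1*(-4) = 5 + 4 = 9)
j(G) = G²/8
√(3452 + (j(z(O)) - 1609)/(1688 + 191)) = √(3452 + ((⅛)*9² - 1609)/(1688 + 191)) = √(3452 + ((⅛)*81 - 1609)/1879) = √(3452 + (81/8 - 1609)*(1/1879)) = √(3452 - 12791/8*1/1879) = √(3452 - 12791/15032) = √(51877673/15032) = √194956295134/7516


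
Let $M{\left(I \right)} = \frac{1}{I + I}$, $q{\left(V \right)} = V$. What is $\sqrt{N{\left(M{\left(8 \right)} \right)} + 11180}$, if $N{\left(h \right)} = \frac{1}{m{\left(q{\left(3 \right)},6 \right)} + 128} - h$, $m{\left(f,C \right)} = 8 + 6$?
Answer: $\frac{\sqrt{901729607}}{284} \approx 105.74$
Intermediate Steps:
$m{\left(f,C \right)} = 14$
$M{\left(I \right)} = \frac{1}{2 I}$
$N{\left(h \right)} = \frac{1}{142} - h$ ($N{\left(h \right)} = \frac{1}{14 + 128} - h = \frac{1}{142} - h$)
$\sqrt{N{\left(M{\left(8 \right)} \right)} + 11180} = \sqrt{\left(\frac{1}{142} - \frac{1}{2 \cdot 8}\right) + 11180} = \sqrt{\left(\frac{1}{142} - \frac{1}{2} \cdot \frac{1}{8}\right) + 11180} = \sqrt{\left(\frac{1}{142} - \frac{1}{16}\right) + 11180} = \sqrt{- \frac{63}{1136} + 11180} = \sqrt{\frac{12700417}{1136}} = \frac{\sqrt{901729607}}{284}$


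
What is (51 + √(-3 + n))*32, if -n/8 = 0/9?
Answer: 1632 + 32*I*√3 ≈ 1632.0 + 55.426*I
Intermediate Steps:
n = 0 (n = -0/9 = -8*0 = 0)
(51 + √(-3 + n))*32 = (51 + √(-3 + 0))*32 = (51 + √(-3))*32 = (51 + I*√3)*32 = 1632 + 32*I*√3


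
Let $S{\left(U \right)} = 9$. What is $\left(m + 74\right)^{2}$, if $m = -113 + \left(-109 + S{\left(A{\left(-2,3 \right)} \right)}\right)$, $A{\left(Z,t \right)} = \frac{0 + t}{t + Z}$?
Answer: $19321$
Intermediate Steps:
$A{\left(Z,t \right)} = \frac{t}{Z + t}$
$m = -213$ ($m = -113 + \left(-109 + 9\right) = -113 - 100 = -213$)
$\left(m + 74\right)^{2} = \left(-213 + 74\right)^{2} = \left(-139\right)^{2} = 19321$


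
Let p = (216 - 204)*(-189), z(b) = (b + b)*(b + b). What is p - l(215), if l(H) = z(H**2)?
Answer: -8547004768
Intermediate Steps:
z(b) = 4*b**2 (z(b) = (2*b)*(2*b) = 4*b**2)
p = -2268 (p = 12*(-189) = -2268)
l(H) = 4*H**4 (l(H) = 4*(H**2)**2 = 4*H**4)
p - l(215) = -2268 - 4*215**4 = -2268 - 4*2136750625 = -2268 - 1*8547002500 = -2268 - 8547002500 = -8547004768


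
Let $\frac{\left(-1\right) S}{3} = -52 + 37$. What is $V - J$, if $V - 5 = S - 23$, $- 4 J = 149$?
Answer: $\frac{257}{4} \approx 64.25$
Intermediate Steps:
$J = - \frac{149}{4}$ ($J = \left(- \frac{1}{4}\right) 149 = - \frac{149}{4} \approx -37.25$)
$S = 45$ ($S = - 3 \left(-52 + 37\right) = \left(-3\right) \left(-15\right) = 45$)
$V = 27$ ($V = 5 + \left(45 - 23\right) = 5 + 22 = 27$)
$V - J = 27 - - \frac{149}{4} = 27 + \frac{149}{4} = \frac{257}{4}$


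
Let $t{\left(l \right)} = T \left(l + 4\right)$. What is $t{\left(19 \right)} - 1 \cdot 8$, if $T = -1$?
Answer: $-31$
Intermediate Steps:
$t{\left(l \right)} = -4 - l$ ($t{\left(l \right)} = - (l + 4) = - (4 + l) = -4 - l$)
$t{\left(19 \right)} - 1 \cdot 8 = \left(-4 - 19\right) - 1 \cdot 8 = \left(-4 - 19\right) - 8 = -23 - 8 = -31$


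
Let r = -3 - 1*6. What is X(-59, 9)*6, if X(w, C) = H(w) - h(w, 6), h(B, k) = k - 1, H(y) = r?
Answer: -84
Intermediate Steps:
r = -9 (r = -3 - 6 = -9)
H(y) = -9
h(B, k) = -1 + k
X(w, C) = -14 (X(w, C) = -9 - (-1 + 6) = -9 - 1*5 = -9 - 5 = -14)
X(-59, 9)*6 = -14*6 = -84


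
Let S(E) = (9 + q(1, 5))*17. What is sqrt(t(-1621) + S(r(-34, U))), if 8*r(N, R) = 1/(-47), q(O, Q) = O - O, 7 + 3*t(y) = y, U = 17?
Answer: I*sqrt(3507)/3 ≈ 19.74*I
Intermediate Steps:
t(y) = -7/3 + y/3
q(O, Q) = 0
r(N, R) = -1/376 (r(N, R) = (1/8)/(-47) = (1/8)*(-1/47) = -1/376)
S(E) = 153 (S(E) = (9 + 0)*17 = 9*17 = 153)
sqrt(t(-1621) + S(r(-34, U))) = sqrt((-7/3 + (1/3)*(-1621)) + 153) = sqrt((-7/3 - 1621/3) + 153) = sqrt(-1628/3 + 153) = sqrt(-1169/3) = I*sqrt(3507)/3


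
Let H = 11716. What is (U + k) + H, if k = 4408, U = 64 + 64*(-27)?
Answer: 14460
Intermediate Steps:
U = -1664 (U = 64 - 1728 = -1664)
(U + k) + H = (-1664 + 4408) + 11716 = 2744 + 11716 = 14460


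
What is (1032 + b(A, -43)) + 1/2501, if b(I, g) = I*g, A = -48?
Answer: 7743097/2501 ≈ 3096.0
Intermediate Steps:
(1032 + b(A, -43)) + 1/2501 = (1032 - 48*(-43)) + 1/2501 = (1032 + 2064) + 1/2501 = 3096 + 1/2501 = 7743097/2501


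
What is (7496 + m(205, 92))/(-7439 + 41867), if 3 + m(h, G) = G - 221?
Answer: 1841/8607 ≈ 0.21390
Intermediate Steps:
m(h, G) = -224 + G (m(h, G) = -3 + (G - 221) = -3 + (-221 + G) = -224 + G)
(7496 + m(205, 92))/(-7439 + 41867) = (7496 + (-224 + 92))/(-7439 + 41867) = (7496 - 132)/34428 = 7364*(1/34428) = 1841/8607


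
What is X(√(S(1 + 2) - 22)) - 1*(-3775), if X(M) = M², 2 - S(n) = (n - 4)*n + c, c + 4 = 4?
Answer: 3758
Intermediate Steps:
c = 0 (c = -4 + 4 = 0)
S(n) = 2 - n*(-4 + n) (S(n) = 2 - ((n - 4)*n + 0) = 2 - ((-4 + n)*n + 0) = 2 - (n*(-4 + n) + 0) = 2 - n*(-4 + n))
X(√(S(1 + 2) - 22)) - 1*(-3775) = (√((2 - (1 + 2)² + 4*(1 + 2)) - 22))² - 1*(-3775) = (√((2 - 1*3² + 4*3) - 22))² + 3775 = (√((2 - 1*9 + 12) - 22))² + 3775 = (√((2 - 9 + 12) - 22))² + 3775 = (√(5 - 22))² + 3775 = (√(-17))² + 3775 = (I*√17)² + 3775 = -17 + 3775 = 3758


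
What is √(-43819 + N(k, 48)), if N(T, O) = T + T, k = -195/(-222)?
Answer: I*√59985806/37 ≈ 209.33*I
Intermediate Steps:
k = 65/74 (k = -195*(-1/222) = 65/74 ≈ 0.87838)
N(T, O) = 2*T
√(-43819 + N(k, 48)) = √(-43819 + 2*(65/74)) = √(-43819 + 65/37) = √(-1621238/37) = I*√59985806/37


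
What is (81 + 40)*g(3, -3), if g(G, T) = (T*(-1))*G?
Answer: 1089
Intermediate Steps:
g(G, T) = -G*T (g(G, T) = (-T)*G = -G*T)
(81 + 40)*g(3, -3) = (81 + 40)*(-1*3*(-3)) = 121*9 = 1089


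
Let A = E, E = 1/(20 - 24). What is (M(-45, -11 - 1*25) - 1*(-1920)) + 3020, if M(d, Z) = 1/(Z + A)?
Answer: 716296/145 ≈ 4940.0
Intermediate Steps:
E = -1/4 (E = 1/(-4) = -1/4 ≈ -0.25000)
A = -1/4 ≈ -0.25000
M(d, Z) = 1/(-1/4 + Z) (M(d, Z) = 1/(Z - 1/4) = 1/(-1/4 + Z))
(M(-45, -11 - 1*25) - 1*(-1920)) + 3020 = (4/(-1 + 4*(-11 - 1*25)) - 1*(-1920)) + 3020 = (4/(-1 + 4*(-11 - 25)) + 1920) + 3020 = (4/(-1 + 4*(-36)) + 1920) + 3020 = (4/(-1 - 144) + 1920) + 3020 = (4/(-145) + 1920) + 3020 = (4*(-1/145) + 1920) + 3020 = (-4/145 + 1920) + 3020 = 278396/145 + 3020 = 716296/145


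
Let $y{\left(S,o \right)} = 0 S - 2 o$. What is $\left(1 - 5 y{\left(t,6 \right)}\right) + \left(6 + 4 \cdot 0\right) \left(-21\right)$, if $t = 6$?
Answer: $-65$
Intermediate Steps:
$y{\left(S,o \right)} = - 2 o$ ($y{\left(S,o \right)} = 0 - 2 o = - 2 o$)
$\left(1 - 5 y{\left(t,6 \right)}\right) + \left(6 + 4 \cdot 0\right) \left(-21\right) = \left(1 - 5 \left(\left(-2\right) 6\right)\right) + \left(6 + 4 \cdot 0\right) \left(-21\right) = \left(1 - -60\right) + \left(6 + 0\right) \left(-21\right) = \left(1 + 60\right) + 6 \left(-21\right) = 61 - 126 = -65$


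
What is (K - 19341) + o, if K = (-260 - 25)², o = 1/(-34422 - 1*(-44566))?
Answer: 627751297/10144 ≈ 61884.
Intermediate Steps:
o = 1/10144 (o = 1/(-34422 + 44566) = 1/10144 ≈ 9.8580e-5)
K = 81225 (K = (-285)² = 81225)
(K - 19341) + o = (81225 - 19341) + 1/10144 = 61884 + 1/10144 = 627751297/10144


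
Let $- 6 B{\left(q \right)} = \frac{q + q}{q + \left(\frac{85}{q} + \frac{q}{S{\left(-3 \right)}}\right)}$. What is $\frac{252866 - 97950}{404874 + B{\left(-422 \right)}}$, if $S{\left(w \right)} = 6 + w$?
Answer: $\frac{55195873678}{144254695225} \approx 0.38263$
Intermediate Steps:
$B{\left(q \right)} = - \frac{q}{3 \left(\frac{85}{q} + \frac{4 q}{3}\right)}$ ($B{\left(q \right)} = - \frac{\left(q + q\right) \frac{1}{q + \left(\frac{85}{q} + \frac{q}{6 - 3}\right)}}{6} = - \frac{2 q \frac{1}{q + \left(\frac{85}{q} + \frac{q}{3}\right)}}{6} = - \frac{2 q \frac{1}{\frac{85}{q} + \frac{4 q}{3}}}{6} = - \frac{q}{3 \left(\frac{85}{q} + \frac{4 q}{3}\right)}$)
$\frac{252866 - 97950}{404874 + B{\left(-422 \right)}} = \frac{252866 - 97950}{404874 - \frac{\left(-422\right)^{2}}{255 + 4 \left(-422\right)^{2}}} = \frac{154916}{404874 - \frac{178084}{255 + 4 \cdot 178084}} = \frac{154916}{404874 - \frac{178084}{255 + 712336}} = \frac{154916}{404874 - \frac{178084}{712591}} = \frac{154916}{\frac{288509390450}{712591}} = 154916 \cdot \frac{712591}{288509390450} = \frac{55195873678}{144254695225}$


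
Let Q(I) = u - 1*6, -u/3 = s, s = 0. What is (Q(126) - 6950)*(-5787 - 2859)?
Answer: 60141576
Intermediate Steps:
u = 0 (u = -3*0 = 0)
Q(I) = -6 (Q(I) = 0 - 1*6 = 0 - 6 = -6)
(Q(126) - 6950)*(-5787 - 2859) = (-6 - 6950)*(-5787 - 2859) = -6956*(-8646) = 60141576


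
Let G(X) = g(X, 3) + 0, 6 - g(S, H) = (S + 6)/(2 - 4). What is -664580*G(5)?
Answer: -7642670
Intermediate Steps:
g(S, H) = 9 + S/2 (g(S, H) = 6 - (S + 6)/(2 - 4) = 6 - (6 + S)/(-2) = 6 - (6 + S)*(-1)/2 = 6 - (-3 - S/2) = 6 + (3 + S/2) = 9 + S/2)
G(X) = 9 + X/2 (G(X) = (9 + X/2) + 0 = 9 + X/2)
-664580*G(5) = -664580*(9 + (1/2)*5) = -664580*(9 + 5/2) = -664580*23/2 = -4747*1610 = -7642670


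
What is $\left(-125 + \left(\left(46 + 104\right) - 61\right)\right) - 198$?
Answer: $-234$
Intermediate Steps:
$\left(-125 + \left(\left(46 + 104\right) - 61\right)\right) - 198 = \left(-125 + \left(150 - 61\right)\right) - 198 = \left(-125 + 89\right) - 198 = -36 - 198 = -234$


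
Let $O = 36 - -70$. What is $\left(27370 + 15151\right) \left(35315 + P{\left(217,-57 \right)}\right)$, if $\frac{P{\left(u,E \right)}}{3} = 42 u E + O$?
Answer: $-64753572581$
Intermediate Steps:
$O = 106$ ($O = 36 + 70 = 106$)
$P{\left(u,E \right)} = 318 + 126 E u$ ($P{\left(u,E \right)} = 3 \left(42 u E + 106\right) = 3 \left(42 E u + 106\right) = 3 \left(106 + 42 E u\right) = 318 + 126 E u$)
$\left(27370 + 15151\right) \left(35315 + P{\left(217,-57 \right)}\right) = \left(27370 + 15151\right) \left(35315 + \left(318 + 126 \left(-57\right) 217\right)\right) = 42521 \left(35315 + \left(318 - 1558494\right)\right) = 42521 \left(35315 - 1558176\right) = 42521 \left(-1522861\right) = -64753572581$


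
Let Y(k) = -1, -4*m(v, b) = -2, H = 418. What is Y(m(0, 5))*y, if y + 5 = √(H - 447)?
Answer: 5 - I*√29 ≈ 5.0 - 5.3852*I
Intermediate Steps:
m(v, b) = ½ (m(v, b) = -¼*(-2) = ½)
y = -5 + I*√29 (y = -5 + √(418 - 447) = -5 + √(-29) = -5 + I*√29 ≈ -5.0 + 5.3852*I)
Y(m(0, 5))*y = -(-5 + I*√29) = 5 - I*√29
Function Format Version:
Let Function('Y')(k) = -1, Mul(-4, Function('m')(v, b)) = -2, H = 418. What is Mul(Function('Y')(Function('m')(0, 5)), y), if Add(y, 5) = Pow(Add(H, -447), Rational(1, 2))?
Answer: Add(5, Mul(-1, I, Pow(29, Rational(1, 2)))) ≈ Add(5.0000, Mul(-5.3852, I))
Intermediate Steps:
Function('m')(v, b) = Rational(1, 2) (Function('m')(v, b) = Mul(Rational(-1, 4), -2) = Rational(1, 2))
y = Add(-5, Mul(I, Pow(29, Rational(1, 2)))) (y = Add(-5, Pow(Add(418, -447), Rational(1, 2))) = Add(-5, Pow(-29, Rational(1, 2))) = Add(-5, Mul(I, Pow(29, Rational(1, 2)))) ≈ Add(-5.0000, Mul(5.3852, I)))
Mul(Function('Y')(Function('m')(0, 5)), y) = Mul(-1, Add(-5, Mul(I, Pow(29, Rational(1, 2))))) = Add(5, Mul(-1, I, Pow(29, Rational(1, 2))))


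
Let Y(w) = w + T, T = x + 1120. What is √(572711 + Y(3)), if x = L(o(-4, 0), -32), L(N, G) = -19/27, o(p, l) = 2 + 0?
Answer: √46480497/9 ≈ 757.52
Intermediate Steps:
o(p, l) = 2
L(N, G) = -19/27 (L(N, G) = -19*1/27 = -19/27)
x = -19/27 ≈ -0.70370
T = 30221/27 (T = -19/27 + 1120 = 30221/27 ≈ 1119.3)
Y(w) = 30221/27 + w (Y(w) = w + 30221/27 = 30221/27 + w)
√(572711 + Y(3)) = √(572711 + (30221/27 + 3)) = √(572711 + 30302/27) = √(15493499/27) = √46480497/9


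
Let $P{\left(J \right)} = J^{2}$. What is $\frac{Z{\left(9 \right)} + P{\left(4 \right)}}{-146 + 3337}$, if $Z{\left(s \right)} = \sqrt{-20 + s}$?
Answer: $\frac{16}{3191} + \frac{i \sqrt{11}}{3191} \approx 0.0050141 + 0.0010394 i$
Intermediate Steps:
$\frac{Z{\left(9 \right)} + P{\left(4 \right)}}{-146 + 3337} = \frac{\sqrt{-20 + 9} + 4^{2}}{-146 + 3337} = \frac{\sqrt{-11} + 16}{3191} = \left(i \sqrt{11} + 16\right) \frac{1}{3191} = \left(16 + i \sqrt{11}\right) \frac{1}{3191} = \frac{16}{3191} + \frac{i \sqrt{11}}{3191}$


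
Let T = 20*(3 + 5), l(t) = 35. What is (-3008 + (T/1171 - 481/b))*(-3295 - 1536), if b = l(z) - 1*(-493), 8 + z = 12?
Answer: 8987056521325/618288 ≈ 1.4535e+7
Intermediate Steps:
z = 4 (z = -8 + 12 = 4)
T = 160 (T = 20*8 = 160)
b = 528 (b = 35 - 1*(-493) = 35 + 493 = 528)
(-3008 + (T/1171 - 481/b))*(-3295 - 1536) = (-3008 + (160/1171 - 481/528))*(-3295 - 1536) = (-3008 + (160*(1/1171) - 481*1/528))*(-4831) = (-3008 + (160/1171 - 481/528))*(-4831) = (-3008 - 478771/618288)*(-4831) = -1860289075/618288*(-4831) = 8987056521325/618288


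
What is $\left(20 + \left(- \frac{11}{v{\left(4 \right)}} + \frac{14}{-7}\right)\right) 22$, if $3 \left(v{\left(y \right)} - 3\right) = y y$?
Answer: $\frac{9174}{25} \approx 366.96$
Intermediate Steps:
$v{\left(y \right)} = 3 + \frac{y^{2}}{3}$ ($v{\left(y \right)} = 3 + \frac{y y}{3} = 3 + \frac{y^{2}}{3}$)
$\left(20 + \left(- \frac{11}{v{\left(4 \right)}} + \frac{14}{-7}\right)\right) 22 = \left(20 - \left(2 + \frac{11}{3 + \frac{4^{2}}{3}}\right)\right) 22 = \left(20 - \left(2 + \frac{11}{3 + \frac{1}{3} \cdot 16}\right)\right) 22 = \left(20 - \left(2 + \frac{11}{3 + \frac{16}{3}}\right)\right) 22 = \left(20 - \left(2 + \frac{11}{\frac{25}{3}}\right)\right) 22 = \left(20 - \frac{83}{25}\right) 22 = \frac{417}{25} \cdot 22 = \frac{9174}{25}$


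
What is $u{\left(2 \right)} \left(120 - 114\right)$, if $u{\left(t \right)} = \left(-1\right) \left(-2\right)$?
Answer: $12$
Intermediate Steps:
$u{\left(t \right)} = 2$
$u{\left(2 \right)} \left(120 - 114\right) = 2 \left(120 - 114\right) = 2 \cdot 6 = 12$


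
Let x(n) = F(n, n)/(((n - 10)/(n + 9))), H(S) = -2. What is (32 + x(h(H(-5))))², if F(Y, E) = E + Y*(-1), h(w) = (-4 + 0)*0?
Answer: 1024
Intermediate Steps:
h(w) = 0 (h(w) = -4*0 = 0)
F(Y, E) = E - Y
x(n) = 0 (x(n) = (n - n)/(((n - 10)/(n + 9))) = 0/(((-10 + n)/(9 + n))) = 0*((9 + n)/(-10 + n)) = 0)
(32 + x(h(H(-5))))² = (32 + 0)² = 32² = 1024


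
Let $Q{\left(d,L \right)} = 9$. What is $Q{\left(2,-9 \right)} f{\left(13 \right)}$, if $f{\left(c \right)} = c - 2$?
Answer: $99$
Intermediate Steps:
$f{\left(c \right)} = -2 + c$
$Q{\left(2,-9 \right)} f{\left(13 \right)} = 9 \left(-2 + 13\right) = 9 \cdot 11 = 99$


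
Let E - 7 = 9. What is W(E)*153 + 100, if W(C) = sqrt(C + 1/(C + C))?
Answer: 100 + 459*sqrt(114)/8 ≈ 712.60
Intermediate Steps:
E = 16 (E = 7 + 9 = 16)
W(C) = sqrt(C + 1/(2*C))
W(E)*153 + 100 = (sqrt(2/16 + 4*16)/2)*153 + 100 = (sqrt(2*(1/16) + 64)/2)*153 + 100 = (sqrt(1/8 + 64)/2)*153 + 100 = (sqrt(513/8)/2)*153 + 100 = ((3*sqrt(114)/4)/2)*153 + 100 = (3*sqrt(114)/8)*153 + 100 = 459*sqrt(114)/8 + 100 = 100 + 459*sqrt(114)/8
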